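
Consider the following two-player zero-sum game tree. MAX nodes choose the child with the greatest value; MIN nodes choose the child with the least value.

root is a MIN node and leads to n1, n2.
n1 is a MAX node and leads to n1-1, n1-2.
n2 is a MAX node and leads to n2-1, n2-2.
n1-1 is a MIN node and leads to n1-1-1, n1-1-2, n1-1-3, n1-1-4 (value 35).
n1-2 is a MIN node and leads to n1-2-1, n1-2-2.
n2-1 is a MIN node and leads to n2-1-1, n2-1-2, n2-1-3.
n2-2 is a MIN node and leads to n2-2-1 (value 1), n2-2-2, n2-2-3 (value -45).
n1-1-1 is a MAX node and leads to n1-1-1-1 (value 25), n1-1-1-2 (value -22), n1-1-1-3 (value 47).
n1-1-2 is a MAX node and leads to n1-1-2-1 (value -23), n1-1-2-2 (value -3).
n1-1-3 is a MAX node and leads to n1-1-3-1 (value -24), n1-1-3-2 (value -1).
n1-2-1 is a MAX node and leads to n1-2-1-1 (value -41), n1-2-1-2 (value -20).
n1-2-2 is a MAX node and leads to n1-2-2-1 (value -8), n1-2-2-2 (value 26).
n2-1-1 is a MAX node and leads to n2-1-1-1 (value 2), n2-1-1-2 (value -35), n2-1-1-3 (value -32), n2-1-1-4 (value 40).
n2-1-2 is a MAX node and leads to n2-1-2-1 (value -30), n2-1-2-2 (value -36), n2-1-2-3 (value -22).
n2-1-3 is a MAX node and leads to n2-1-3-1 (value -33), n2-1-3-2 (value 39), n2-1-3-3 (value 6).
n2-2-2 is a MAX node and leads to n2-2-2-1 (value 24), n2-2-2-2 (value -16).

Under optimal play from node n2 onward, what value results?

-22

n2-1-1 (MAX): max(2, -35, -32, 40) = 40
n2-1-2 (MAX): max(-30, -36, -22) = -22
n2-1-3 (MAX): max(-33, 39, 6) = 39
n2-1 (MIN): min(40, -22, 39) = -22
n2-2-2 (MAX): max(24, -16) = 24
n2-2 (MIN): min(1, 24, -45) = -45
n2 (MAX): max(-22, -45) = -22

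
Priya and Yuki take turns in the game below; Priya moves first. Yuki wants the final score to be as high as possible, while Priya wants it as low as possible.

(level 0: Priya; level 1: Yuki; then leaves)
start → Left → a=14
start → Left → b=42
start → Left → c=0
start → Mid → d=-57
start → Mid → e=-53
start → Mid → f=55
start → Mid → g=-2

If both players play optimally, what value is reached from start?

Left (Yuki): max(14, 42, 0) = 42
Mid (Yuki): max(-57, -53, 55, -2) = 55
start (Priya): min(42, 55) = 42

42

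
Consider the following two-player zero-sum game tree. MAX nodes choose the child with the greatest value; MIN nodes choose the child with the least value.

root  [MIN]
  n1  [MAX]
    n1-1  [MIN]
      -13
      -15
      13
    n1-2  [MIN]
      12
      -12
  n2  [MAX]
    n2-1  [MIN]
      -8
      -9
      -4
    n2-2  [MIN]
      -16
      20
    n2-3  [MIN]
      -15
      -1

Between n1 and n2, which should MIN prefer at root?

n1

n1-1 (MIN): min(-13, -15, 13) = -15
n1-2 (MIN): min(12, -12) = -12
n1 (MAX): max(-15, -12) = -12
n2-1 (MIN): min(-8, -9, -4) = -9
n2-2 (MIN): min(-16, 20) = -16
n2-3 (MIN): min(-15, -1) = -15
n2 (MAX): max(-9, -16, -15) = -9
MIN prefers the lower value; n1=-12, n2=-9. n1 is better since -12 < -9.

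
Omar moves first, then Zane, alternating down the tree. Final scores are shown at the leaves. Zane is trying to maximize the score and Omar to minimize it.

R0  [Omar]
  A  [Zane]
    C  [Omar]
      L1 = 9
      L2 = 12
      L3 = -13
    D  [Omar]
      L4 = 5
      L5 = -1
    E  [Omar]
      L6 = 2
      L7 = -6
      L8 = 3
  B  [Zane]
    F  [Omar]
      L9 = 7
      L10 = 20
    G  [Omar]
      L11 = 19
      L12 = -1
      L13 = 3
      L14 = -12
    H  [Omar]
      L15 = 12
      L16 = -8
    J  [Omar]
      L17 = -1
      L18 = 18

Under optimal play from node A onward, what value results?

-1

C (Omar): min(9, 12, -13) = -13
D (Omar): min(5, -1) = -1
E (Omar): min(2, -6, 3) = -6
A (Zane): max(-13, -1, -6) = -1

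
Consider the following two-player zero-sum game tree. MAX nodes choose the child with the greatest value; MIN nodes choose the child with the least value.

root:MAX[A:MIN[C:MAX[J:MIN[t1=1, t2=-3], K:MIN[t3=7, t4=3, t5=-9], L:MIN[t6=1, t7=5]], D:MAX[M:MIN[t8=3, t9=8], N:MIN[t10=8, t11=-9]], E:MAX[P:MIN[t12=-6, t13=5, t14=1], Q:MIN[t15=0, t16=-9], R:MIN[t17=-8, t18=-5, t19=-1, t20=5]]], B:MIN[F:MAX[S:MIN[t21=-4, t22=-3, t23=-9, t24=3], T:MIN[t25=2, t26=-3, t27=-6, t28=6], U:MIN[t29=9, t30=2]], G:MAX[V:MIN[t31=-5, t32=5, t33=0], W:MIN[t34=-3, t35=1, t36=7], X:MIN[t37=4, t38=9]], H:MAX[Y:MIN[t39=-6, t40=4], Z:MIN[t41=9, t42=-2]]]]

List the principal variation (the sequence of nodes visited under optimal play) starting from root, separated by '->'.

J (MIN): min(1, -3) = -3
K (MIN): min(7, 3, -9) = -9
L (MIN): min(1, 5) = 1
C (MAX): max(-3, -9, 1) = 1
M (MIN): min(3, 8) = 3
N (MIN): min(8, -9) = -9
D (MAX): max(3, -9) = 3
P (MIN): min(-6, 5, 1) = -6
Q (MIN): min(0, -9) = -9
R (MIN): min(-8, -5, -1, 5) = -8
E (MAX): max(-6, -9, -8) = -6
A (MIN): min(1, 3, -6) = -6
S (MIN): min(-4, -3, -9, 3) = -9
T (MIN): min(2, -3, -6, 6) = -6
U (MIN): min(9, 2) = 2
F (MAX): max(-9, -6, 2) = 2
V (MIN): min(-5, 5, 0) = -5
W (MIN): min(-3, 1, 7) = -3
X (MIN): min(4, 9) = 4
G (MAX): max(-5, -3, 4) = 4
Y (MIN): min(-6, 4) = -6
Z (MIN): min(9, -2) = -2
H (MAX): max(-6, -2) = -2
B (MIN): min(2, 4, -2) = -2
root (MAX): max(-6, -2) = -2
At root, MAX picks B (highest: -2).
At B, MIN picks H (lowest: -2).
At H, MAX picks Z (highest: -2).
At Z, MIN picks t42 (lowest: -2).
Terminal value -2.

root -> B -> H -> Z -> t42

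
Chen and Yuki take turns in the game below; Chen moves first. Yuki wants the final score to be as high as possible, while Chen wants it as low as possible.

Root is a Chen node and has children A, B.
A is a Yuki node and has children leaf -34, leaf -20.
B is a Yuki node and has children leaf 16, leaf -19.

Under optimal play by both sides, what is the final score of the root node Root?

A (Yuki): max(-34, -20) = -20
B (Yuki): max(16, -19) = 16
Root (Chen): min(-20, 16) = -20

-20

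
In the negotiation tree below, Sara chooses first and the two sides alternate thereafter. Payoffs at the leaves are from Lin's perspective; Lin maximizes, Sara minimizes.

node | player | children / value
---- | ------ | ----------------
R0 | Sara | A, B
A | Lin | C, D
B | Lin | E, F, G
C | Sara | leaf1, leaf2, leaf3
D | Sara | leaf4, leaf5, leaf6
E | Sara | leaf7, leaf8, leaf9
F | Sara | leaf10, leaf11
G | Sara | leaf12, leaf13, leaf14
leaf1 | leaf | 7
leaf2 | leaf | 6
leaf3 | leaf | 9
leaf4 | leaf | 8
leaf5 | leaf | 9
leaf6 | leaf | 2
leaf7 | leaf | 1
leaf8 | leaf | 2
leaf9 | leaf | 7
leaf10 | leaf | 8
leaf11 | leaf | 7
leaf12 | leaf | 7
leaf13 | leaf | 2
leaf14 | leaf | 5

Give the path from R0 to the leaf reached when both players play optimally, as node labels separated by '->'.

C (Sara): min(7, 6, 9) = 6
D (Sara): min(8, 9, 2) = 2
A (Lin): max(6, 2) = 6
E (Sara): min(1, 2, 7) = 1
F (Sara): min(8, 7) = 7
G (Sara): min(7, 2, 5) = 2
B (Lin): max(1, 7, 2) = 7
R0 (Sara): min(6, 7) = 6
At R0, Sara picks A (lowest: 6).
At A, Lin picks C (highest: 6).
At C, Sara picks leaf2 (lowest: 6).
Terminal value 6.

R0 -> A -> C -> leaf2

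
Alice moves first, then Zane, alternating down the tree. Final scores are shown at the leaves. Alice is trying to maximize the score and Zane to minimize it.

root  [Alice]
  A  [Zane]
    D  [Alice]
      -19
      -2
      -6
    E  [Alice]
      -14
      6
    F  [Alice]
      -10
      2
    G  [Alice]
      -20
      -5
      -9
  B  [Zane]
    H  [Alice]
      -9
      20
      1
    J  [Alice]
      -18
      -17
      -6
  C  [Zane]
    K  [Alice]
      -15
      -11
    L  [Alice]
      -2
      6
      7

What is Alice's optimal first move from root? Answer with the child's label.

D (Alice): max(-19, -2, -6) = -2
E (Alice): max(-14, 6) = 6
F (Alice): max(-10, 2) = 2
G (Alice): max(-20, -5, -9) = -5
A (Zane): min(-2, 6, 2, -5) = -5
H (Alice): max(-9, 20, 1) = 20
J (Alice): max(-18, -17, -6) = -6
B (Zane): min(20, -6) = -6
K (Alice): max(-15, -11) = -11
L (Alice): max(-2, 6, 7) = 7
C (Zane): min(-11, 7) = -11
root (Alice): max(-5, -6, -11) = -5
Alice at root wants the highest of {A=-5, B=-6, C=-11}, so chooses A.

A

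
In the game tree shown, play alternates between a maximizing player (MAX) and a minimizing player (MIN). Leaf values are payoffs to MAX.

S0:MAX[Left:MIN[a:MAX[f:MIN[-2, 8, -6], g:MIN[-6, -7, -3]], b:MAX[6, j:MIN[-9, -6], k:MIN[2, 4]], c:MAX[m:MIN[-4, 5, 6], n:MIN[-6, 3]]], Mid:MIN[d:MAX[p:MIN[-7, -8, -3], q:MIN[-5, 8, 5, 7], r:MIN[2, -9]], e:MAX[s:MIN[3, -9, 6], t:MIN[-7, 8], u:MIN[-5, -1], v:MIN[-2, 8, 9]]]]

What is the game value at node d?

-5

p (MIN): min(-7, -8, -3) = -8
q (MIN): min(-5, 8, 5, 7) = -5
r (MIN): min(2, -9) = -9
d (MAX): max(-8, -5, -9) = -5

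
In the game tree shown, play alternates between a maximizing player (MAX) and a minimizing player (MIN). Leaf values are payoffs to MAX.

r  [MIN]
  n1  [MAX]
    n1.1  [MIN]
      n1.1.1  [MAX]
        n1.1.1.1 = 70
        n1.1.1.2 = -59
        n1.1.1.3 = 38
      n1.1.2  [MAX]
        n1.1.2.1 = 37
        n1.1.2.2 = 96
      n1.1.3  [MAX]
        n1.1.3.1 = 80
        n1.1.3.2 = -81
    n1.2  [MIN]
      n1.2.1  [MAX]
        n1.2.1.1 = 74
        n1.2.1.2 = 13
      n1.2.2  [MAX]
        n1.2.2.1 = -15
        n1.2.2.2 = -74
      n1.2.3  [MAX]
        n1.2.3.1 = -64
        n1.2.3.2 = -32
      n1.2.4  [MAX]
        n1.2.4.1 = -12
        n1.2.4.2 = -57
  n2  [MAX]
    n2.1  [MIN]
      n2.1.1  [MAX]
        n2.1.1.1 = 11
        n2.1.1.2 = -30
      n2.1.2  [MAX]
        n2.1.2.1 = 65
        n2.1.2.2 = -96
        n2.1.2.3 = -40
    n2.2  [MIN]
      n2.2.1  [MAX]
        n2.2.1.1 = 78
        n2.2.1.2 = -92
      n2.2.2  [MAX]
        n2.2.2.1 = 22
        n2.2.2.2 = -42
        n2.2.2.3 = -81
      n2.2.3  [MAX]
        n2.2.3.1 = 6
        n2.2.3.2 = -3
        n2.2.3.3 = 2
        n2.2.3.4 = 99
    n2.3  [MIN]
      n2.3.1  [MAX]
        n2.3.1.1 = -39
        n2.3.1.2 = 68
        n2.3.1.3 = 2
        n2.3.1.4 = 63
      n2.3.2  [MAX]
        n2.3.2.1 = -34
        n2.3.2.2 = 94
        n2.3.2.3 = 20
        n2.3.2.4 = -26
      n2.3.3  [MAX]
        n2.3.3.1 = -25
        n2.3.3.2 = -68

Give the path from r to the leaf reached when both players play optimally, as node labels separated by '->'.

r -> n2 -> n2.2 -> n2.2.2 -> n2.2.2.1

n1.1.1 (MAX): max(70, -59, 38) = 70
n1.1.2 (MAX): max(37, 96) = 96
n1.1.3 (MAX): max(80, -81) = 80
n1.1 (MIN): min(70, 96, 80) = 70
n1.2.1 (MAX): max(74, 13) = 74
n1.2.2 (MAX): max(-15, -74) = -15
n1.2.3 (MAX): max(-64, -32) = -32
n1.2.4 (MAX): max(-12, -57) = -12
n1.2 (MIN): min(74, -15, -32, -12) = -32
n1 (MAX): max(70, -32) = 70
n2.1.1 (MAX): max(11, -30) = 11
n2.1.2 (MAX): max(65, -96, -40) = 65
n2.1 (MIN): min(11, 65) = 11
n2.2.1 (MAX): max(78, -92) = 78
n2.2.2 (MAX): max(22, -42, -81) = 22
n2.2.3 (MAX): max(6, -3, 2, 99) = 99
n2.2 (MIN): min(78, 22, 99) = 22
n2.3.1 (MAX): max(-39, 68, 2, 63) = 68
n2.3.2 (MAX): max(-34, 94, 20, -26) = 94
n2.3.3 (MAX): max(-25, -68) = -25
n2.3 (MIN): min(68, 94, -25) = -25
n2 (MAX): max(11, 22, -25) = 22
r (MIN): min(70, 22) = 22
At r, MIN picks n2 (lowest: 22).
At n2, MAX picks n2.2 (highest: 22).
At n2.2, MIN picks n2.2.2 (lowest: 22).
At n2.2.2, MAX picks n2.2.2.1 (highest: 22).
Terminal value 22.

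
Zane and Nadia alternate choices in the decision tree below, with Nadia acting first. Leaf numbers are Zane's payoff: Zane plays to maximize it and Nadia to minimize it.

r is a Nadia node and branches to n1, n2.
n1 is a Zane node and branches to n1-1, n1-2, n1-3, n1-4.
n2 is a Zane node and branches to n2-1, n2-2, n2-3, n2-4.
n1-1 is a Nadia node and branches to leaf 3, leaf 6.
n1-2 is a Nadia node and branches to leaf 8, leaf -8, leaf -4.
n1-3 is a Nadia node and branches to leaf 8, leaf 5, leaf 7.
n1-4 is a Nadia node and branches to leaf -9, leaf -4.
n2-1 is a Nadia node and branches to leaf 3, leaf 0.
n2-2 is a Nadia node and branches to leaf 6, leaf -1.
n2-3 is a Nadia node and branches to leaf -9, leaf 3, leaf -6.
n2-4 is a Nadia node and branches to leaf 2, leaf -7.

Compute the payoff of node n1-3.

n1-3 (Nadia): min(8, 5, 7) = 5

5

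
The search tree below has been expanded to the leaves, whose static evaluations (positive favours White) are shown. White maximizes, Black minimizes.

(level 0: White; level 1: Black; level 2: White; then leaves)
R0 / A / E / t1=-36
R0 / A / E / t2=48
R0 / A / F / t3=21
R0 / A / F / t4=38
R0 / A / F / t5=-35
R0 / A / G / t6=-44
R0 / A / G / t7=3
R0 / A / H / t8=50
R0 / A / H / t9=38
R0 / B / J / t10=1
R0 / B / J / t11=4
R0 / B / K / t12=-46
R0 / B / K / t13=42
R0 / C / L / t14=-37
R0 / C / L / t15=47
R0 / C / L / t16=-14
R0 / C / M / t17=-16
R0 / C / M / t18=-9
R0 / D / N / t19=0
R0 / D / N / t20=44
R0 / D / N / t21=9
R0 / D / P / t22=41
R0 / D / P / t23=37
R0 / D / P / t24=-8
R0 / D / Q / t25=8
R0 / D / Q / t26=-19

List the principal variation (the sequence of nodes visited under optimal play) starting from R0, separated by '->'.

E (White): max(-36, 48) = 48
F (White): max(21, 38, -35) = 38
G (White): max(-44, 3) = 3
H (White): max(50, 38) = 50
A (Black): min(48, 38, 3, 50) = 3
J (White): max(1, 4) = 4
K (White): max(-46, 42) = 42
B (Black): min(4, 42) = 4
L (White): max(-37, 47, -14) = 47
M (White): max(-16, -9) = -9
C (Black): min(47, -9) = -9
N (White): max(0, 44, 9) = 44
P (White): max(41, 37, -8) = 41
Q (White): max(8, -19) = 8
D (Black): min(44, 41, 8) = 8
R0 (White): max(3, 4, -9, 8) = 8
At R0, White picks D (highest: 8).
At D, Black picks Q (lowest: 8).
At Q, White picks t25 (highest: 8).
Terminal value 8.

R0 -> D -> Q -> t25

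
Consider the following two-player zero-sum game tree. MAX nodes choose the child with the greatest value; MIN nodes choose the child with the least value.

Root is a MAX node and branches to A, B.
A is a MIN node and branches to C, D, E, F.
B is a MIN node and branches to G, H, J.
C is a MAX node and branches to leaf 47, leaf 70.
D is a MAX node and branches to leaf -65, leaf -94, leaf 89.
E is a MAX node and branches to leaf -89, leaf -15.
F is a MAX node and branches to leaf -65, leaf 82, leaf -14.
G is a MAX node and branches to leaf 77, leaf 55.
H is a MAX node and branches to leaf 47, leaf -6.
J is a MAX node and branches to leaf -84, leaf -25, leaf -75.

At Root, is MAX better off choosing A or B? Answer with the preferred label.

A

C (MAX): max(47, 70) = 70
D (MAX): max(-65, -94, 89) = 89
E (MAX): max(-89, -15) = -15
F (MAX): max(-65, 82, -14) = 82
A (MIN): min(70, 89, -15, 82) = -15
G (MAX): max(77, 55) = 77
H (MAX): max(47, -6) = 47
J (MAX): max(-84, -25, -75) = -25
B (MIN): min(77, 47, -25) = -25
MAX prefers the higher value; A=-15, B=-25. A is better since -15 > -25.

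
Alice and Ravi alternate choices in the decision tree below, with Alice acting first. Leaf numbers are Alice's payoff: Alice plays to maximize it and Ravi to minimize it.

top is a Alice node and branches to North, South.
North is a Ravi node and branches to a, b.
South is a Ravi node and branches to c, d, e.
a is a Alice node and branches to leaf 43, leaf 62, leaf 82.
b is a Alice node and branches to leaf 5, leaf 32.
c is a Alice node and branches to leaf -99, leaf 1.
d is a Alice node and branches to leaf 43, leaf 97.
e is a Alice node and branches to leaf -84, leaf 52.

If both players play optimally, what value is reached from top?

a (Alice): max(43, 62, 82) = 82
b (Alice): max(5, 32) = 32
North (Ravi): min(82, 32) = 32
c (Alice): max(-99, 1) = 1
d (Alice): max(43, 97) = 97
e (Alice): max(-84, 52) = 52
South (Ravi): min(1, 97, 52) = 1
top (Alice): max(32, 1) = 32

32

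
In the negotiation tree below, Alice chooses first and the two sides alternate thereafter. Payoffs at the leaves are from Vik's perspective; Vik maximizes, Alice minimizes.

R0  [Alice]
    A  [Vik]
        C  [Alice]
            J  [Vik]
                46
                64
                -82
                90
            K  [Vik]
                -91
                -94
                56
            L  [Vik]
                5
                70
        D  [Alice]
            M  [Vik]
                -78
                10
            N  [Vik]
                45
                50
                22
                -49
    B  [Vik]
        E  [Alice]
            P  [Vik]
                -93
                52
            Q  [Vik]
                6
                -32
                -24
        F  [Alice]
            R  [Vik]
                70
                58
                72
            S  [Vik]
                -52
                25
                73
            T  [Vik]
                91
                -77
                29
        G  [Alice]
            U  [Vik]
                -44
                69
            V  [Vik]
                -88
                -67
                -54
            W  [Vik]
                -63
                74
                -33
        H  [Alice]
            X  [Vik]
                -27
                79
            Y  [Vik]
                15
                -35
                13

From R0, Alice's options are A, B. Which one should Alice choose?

J (Vik): max(46, 64, -82, 90) = 90
K (Vik): max(-91, -94, 56) = 56
L (Vik): max(5, 70) = 70
C (Alice): min(90, 56, 70) = 56
M (Vik): max(-78, 10) = 10
N (Vik): max(45, 50, 22, -49) = 50
D (Alice): min(10, 50) = 10
A (Vik): max(56, 10) = 56
P (Vik): max(-93, 52) = 52
Q (Vik): max(6, -32, -24) = 6
E (Alice): min(52, 6) = 6
R (Vik): max(70, 58, 72) = 72
S (Vik): max(-52, 25, 73) = 73
T (Vik): max(91, -77, 29) = 91
F (Alice): min(72, 73, 91) = 72
U (Vik): max(-44, 69) = 69
V (Vik): max(-88, -67, -54) = -54
W (Vik): max(-63, 74, -33) = 74
G (Alice): min(69, -54, 74) = -54
X (Vik): max(-27, 79) = 79
Y (Vik): max(15, -35, 13) = 15
H (Alice): min(79, 15) = 15
B (Vik): max(6, 72, -54, 15) = 72
R0 (Alice): min(56, 72) = 56
Alice at R0 wants the lowest of {A=56, B=72}, so chooses A.

A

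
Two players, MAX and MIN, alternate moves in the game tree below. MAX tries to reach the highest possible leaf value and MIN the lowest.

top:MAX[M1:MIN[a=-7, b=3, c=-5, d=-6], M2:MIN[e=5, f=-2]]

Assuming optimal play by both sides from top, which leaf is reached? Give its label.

M1 (MIN): min(-7, 3, -5, -6) = -7
M2 (MIN): min(5, -2) = -2
top (MAX): max(-7, -2) = -2
At top, MAX picks M2 (highest: -2).
At M2, MIN picks f (lowest: -2).
Terminal value -2.

f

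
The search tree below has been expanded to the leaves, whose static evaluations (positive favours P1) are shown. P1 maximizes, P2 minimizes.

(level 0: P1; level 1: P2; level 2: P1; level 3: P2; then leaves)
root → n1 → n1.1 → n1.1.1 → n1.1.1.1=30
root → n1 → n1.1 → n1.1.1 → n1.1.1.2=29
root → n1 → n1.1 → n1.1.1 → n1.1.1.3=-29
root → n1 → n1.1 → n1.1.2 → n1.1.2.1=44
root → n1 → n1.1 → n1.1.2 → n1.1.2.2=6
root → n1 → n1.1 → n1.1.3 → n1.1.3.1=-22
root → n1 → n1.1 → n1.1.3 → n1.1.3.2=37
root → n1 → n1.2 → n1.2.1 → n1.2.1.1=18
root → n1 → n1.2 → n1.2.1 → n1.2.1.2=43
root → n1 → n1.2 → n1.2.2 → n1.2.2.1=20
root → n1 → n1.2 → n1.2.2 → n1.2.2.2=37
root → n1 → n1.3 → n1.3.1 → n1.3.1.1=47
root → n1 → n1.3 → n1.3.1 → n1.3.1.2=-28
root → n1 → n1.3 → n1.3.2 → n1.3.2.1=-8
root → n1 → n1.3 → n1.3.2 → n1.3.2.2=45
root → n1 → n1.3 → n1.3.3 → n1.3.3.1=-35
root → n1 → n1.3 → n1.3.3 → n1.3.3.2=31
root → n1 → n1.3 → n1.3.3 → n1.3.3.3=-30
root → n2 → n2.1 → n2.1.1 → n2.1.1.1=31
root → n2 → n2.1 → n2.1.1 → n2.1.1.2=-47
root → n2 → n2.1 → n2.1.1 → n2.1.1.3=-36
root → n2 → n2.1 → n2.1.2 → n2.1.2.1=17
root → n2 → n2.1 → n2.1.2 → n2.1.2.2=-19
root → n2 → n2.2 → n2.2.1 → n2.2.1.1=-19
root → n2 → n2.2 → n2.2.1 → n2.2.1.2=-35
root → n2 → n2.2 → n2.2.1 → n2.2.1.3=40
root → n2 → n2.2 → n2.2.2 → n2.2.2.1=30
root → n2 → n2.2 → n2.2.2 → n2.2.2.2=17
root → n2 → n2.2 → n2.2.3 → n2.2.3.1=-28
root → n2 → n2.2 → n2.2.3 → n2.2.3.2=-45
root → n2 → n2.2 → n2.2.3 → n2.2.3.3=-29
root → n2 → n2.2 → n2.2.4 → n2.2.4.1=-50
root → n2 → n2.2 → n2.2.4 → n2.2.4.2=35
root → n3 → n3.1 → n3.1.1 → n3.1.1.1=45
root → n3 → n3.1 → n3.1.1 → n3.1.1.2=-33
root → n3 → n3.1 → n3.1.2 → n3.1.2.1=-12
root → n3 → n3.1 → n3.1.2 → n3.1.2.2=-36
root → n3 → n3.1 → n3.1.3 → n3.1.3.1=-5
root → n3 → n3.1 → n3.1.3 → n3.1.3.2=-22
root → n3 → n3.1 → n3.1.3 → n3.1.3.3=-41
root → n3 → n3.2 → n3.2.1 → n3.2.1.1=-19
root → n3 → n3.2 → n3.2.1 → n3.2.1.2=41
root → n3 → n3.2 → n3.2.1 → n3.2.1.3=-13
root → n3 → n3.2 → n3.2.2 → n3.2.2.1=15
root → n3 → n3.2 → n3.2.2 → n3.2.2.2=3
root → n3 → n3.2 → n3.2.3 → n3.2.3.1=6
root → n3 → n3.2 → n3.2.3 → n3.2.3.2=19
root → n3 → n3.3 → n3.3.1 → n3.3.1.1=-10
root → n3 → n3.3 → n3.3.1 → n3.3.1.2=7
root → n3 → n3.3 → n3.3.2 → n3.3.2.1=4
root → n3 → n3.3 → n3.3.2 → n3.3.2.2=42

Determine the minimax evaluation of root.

-8

n1.1.1 (P2): min(30, 29, -29) = -29
n1.1.2 (P2): min(44, 6) = 6
n1.1.3 (P2): min(-22, 37) = -22
n1.1 (P1): max(-29, 6, -22) = 6
n1.2.1 (P2): min(18, 43) = 18
n1.2.2 (P2): min(20, 37) = 20
n1.2 (P1): max(18, 20) = 20
n1.3.1 (P2): min(47, -28) = -28
n1.3.2 (P2): min(-8, 45) = -8
n1.3.3 (P2): min(-35, 31, -30) = -35
n1.3 (P1): max(-28, -8, -35) = -8
n1 (P2): min(6, 20, -8) = -8
n2.1.1 (P2): min(31, -47, -36) = -47
n2.1.2 (P2): min(17, -19) = -19
n2.1 (P1): max(-47, -19) = -19
n2.2.1 (P2): min(-19, -35, 40) = -35
n2.2.2 (P2): min(30, 17) = 17
n2.2.3 (P2): min(-28, -45, -29) = -45
n2.2.4 (P2): min(-50, 35) = -50
n2.2 (P1): max(-35, 17, -45, -50) = 17
n2 (P2): min(-19, 17) = -19
n3.1.1 (P2): min(45, -33) = -33
n3.1.2 (P2): min(-12, -36) = -36
n3.1.3 (P2): min(-5, -22, -41) = -41
n3.1 (P1): max(-33, -36, -41) = -33
n3.2.1 (P2): min(-19, 41, -13) = -19
n3.2.2 (P2): min(15, 3) = 3
n3.2.3 (P2): min(6, 19) = 6
n3.2 (P1): max(-19, 3, 6) = 6
n3.3.1 (P2): min(-10, 7) = -10
n3.3.2 (P2): min(4, 42) = 4
n3.3 (P1): max(-10, 4) = 4
n3 (P2): min(-33, 6, 4) = -33
root (P1): max(-8, -19, -33) = -8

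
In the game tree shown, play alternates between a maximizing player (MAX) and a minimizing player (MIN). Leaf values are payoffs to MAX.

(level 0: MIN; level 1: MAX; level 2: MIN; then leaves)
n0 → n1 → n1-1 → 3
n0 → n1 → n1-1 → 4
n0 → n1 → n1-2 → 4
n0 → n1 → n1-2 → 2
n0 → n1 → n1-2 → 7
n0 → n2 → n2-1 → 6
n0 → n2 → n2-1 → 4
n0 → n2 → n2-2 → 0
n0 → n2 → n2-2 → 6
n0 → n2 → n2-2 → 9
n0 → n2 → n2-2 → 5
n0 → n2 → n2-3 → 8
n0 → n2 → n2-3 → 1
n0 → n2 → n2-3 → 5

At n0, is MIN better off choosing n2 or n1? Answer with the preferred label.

n1

n2-1 (MIN): min(6, 4) = 4
n2-2 (MIN): min(0, 6, 9, 5) = 0
n2-3 (MIN): min(8, 1, 5) = 1
n2 (MAX): max(4, 0, 1) = 4
n1-1 (MIN): min(3, 4) = 3
n1-2 (MIN): min(4, 2, 7) = 2
n1 (MAX): max(3, 2) = 3
MIN prefers the lower value; n2=4, n1=3. n1 is better since 3 < 4.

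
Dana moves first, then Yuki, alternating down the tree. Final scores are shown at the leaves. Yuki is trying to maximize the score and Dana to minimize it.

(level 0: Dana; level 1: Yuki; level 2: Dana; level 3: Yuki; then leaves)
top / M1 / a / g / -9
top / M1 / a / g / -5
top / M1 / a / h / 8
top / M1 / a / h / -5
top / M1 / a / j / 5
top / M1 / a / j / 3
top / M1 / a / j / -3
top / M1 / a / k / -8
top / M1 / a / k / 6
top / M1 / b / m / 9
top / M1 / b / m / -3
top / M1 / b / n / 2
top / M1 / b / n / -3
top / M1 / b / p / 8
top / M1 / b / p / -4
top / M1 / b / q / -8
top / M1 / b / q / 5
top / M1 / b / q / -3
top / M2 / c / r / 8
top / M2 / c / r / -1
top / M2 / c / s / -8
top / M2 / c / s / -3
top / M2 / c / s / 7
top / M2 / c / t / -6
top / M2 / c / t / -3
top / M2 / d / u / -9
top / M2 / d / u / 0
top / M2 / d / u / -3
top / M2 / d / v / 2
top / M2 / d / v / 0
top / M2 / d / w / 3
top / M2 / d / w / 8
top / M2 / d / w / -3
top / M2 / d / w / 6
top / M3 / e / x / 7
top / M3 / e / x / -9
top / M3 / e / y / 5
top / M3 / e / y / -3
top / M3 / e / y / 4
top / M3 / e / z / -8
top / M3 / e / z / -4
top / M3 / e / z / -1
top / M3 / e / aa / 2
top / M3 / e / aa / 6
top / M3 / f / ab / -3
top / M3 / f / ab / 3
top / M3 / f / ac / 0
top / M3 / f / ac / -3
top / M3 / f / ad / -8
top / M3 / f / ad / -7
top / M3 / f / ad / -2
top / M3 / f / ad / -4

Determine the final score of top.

-1

g (Yuki): max(-9, -5) = -5
h (Yuki): max(8, -5) = 8
j (Yuki): max(5, 3, -3) = 5
k (Yuki): max(-8, 6) = 6
a (Dana): min(-5, 8, 5, 6) = -5
m (Yuki): max(9, -3) = 9
n (Yuki): max(2, -3) = 2
p (Yuki): max(8, -4) = 8
q (Yuki): max(-8, 5, -3) = 5
b (Dana): min(9, 2, 8, 5) = 2
M1 (Yuki): max(-5, 2) = 2
r (Yuki): max(8, -1) = 8
s (Yuki): max(-8, -3, 7) = 7
t (Yuki): max(-6, -3) = -3
c (Dana): min(8, 7, -3) = -3
u (Yuki): max(-9, 0, -3) = 0
v (Yuki): max(2, 0) = 2
w (Yuki): max(3, 8, -3, 6) = 8
d (Dana): min(0, 2, 8) = 0
M2 (Yuki): max(-3, 0) = 0
x (Yuki): max(7, -9) = 7
y (Yuki): max(5, -3, 4) = 5
z (Yuki): max(-8, -4, -1) = -1
aa (Yuki): max(2, 6) = 6
e (Dana): min(7, 5, -1, 6) = -1
ab (Yuki): max(-3, 3) = 3
ac (Yuki): max(0, -3) = 0
ad (Yuki): max(-8, -7, -2, -4) = -2
f (Dana): min(3, 0, -2) = -2
M3 (Yuki): max(-1, -2) = -1
top (Dana): min(2, 0, -1) = -1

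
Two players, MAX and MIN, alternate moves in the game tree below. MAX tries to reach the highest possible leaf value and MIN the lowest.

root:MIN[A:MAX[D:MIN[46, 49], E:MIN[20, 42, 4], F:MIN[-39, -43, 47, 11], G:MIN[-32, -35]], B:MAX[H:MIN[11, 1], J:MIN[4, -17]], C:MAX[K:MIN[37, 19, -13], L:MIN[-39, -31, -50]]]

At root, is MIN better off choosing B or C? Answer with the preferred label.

C

H (MIN): min(11, 1) = 1
J (MIN): min(4, -17) = -17
B (MAX): max(1, -17) = 1
K (MIN): min(37, 19, -13) = -13
L (MIN): min(-39, -31, -50) = -50
C (MAX): max(-13, -50) = -13
MIN prefers the lower value; B=1, C=-13. C is better since -13 < 1.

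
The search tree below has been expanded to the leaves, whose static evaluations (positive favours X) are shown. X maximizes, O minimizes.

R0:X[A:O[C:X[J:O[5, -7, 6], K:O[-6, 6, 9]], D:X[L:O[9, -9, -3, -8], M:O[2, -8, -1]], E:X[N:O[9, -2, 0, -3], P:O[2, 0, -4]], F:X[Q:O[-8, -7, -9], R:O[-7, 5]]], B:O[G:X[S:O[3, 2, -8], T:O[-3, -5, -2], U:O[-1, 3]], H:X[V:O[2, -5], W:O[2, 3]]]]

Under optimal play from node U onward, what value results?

U (O): min(-1, 3) = -1

-1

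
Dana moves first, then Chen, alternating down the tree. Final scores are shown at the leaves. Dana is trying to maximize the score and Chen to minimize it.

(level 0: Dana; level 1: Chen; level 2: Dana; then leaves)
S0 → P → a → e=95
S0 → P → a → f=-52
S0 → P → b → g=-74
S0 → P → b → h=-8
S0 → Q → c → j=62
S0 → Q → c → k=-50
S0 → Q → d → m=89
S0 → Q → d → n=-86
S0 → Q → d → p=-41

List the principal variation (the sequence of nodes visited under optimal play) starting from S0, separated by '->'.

a (Dana): max(95, -52) = 95
b (Dana): max(-74, -8) = -8
P (Chen): min(95, -8) = -8
c (Dana): max(62, -50) = 62
d (Dana): max(89, -86, -41) = 89
Q (Chen): min(62, 89) = 62
S0 (Dana): max(-8, 62) = 62
At S0, Dana picks Q (highest: 62).
At Q, Chen picks c (lowest: 62).
At c, Dana picks j (highest: 62).
Terminal value 62.

S0 -> Q -> c -> j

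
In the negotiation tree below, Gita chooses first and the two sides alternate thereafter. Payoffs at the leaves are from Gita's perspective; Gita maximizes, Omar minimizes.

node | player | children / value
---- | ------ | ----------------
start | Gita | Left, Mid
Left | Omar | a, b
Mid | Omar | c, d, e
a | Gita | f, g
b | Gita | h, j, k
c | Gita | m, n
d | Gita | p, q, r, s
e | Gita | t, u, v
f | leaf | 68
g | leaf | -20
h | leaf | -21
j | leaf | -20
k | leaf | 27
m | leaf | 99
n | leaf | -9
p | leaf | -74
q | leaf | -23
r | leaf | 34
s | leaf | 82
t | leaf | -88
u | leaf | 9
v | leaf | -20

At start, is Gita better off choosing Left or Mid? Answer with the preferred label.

Left

a (Gita): max(68, -20) = 68
b (Gita): max(-21, -20, 27) = 27
Left (Omar): min(68, 27) = 27
c (Gita): max(99, -9) = 99
d (Gita): max(-74, -23, 34, 82) = 82
e (Gita): max(-88, 9, -20) = 9
Mid (Omar): min(99, 82, 9) = 9
Gita prefers the higher value; Left=27, Mid=9. Left is better since 27 > 9.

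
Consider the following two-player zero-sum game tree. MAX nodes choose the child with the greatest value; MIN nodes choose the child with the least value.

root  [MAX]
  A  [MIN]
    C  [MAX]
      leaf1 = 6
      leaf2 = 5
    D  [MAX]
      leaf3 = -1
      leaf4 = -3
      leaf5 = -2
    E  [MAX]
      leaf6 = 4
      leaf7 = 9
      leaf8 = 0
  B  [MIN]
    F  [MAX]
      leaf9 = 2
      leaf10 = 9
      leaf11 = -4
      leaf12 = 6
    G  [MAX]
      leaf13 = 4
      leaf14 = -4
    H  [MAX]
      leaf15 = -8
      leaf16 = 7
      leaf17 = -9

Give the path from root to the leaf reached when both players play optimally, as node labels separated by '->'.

C (MAX): max(6, 5) = 6
D (MAX): max(-1, -3, -2) = -1
E (MAX): max(4, 9, 0) = 9
A (MIN): min(6, -1, 9) = -1
F (MAX): max(2, 9, -4, 6) = 9
G (MAX): max(4, -4) = 4
H (MAX): max(-8, 7, -9) = 7
B (MIN): min(9, 4, 7) = 4
root (MAX): max(-1, 4) = 4
At root, MAX picks B (highest: 4).
At B, MIN picks G (lowest: 4).
At G, MAX picks leaf13 (highest: 4).
Terminal value 4.

root -> B -> G -> leaf13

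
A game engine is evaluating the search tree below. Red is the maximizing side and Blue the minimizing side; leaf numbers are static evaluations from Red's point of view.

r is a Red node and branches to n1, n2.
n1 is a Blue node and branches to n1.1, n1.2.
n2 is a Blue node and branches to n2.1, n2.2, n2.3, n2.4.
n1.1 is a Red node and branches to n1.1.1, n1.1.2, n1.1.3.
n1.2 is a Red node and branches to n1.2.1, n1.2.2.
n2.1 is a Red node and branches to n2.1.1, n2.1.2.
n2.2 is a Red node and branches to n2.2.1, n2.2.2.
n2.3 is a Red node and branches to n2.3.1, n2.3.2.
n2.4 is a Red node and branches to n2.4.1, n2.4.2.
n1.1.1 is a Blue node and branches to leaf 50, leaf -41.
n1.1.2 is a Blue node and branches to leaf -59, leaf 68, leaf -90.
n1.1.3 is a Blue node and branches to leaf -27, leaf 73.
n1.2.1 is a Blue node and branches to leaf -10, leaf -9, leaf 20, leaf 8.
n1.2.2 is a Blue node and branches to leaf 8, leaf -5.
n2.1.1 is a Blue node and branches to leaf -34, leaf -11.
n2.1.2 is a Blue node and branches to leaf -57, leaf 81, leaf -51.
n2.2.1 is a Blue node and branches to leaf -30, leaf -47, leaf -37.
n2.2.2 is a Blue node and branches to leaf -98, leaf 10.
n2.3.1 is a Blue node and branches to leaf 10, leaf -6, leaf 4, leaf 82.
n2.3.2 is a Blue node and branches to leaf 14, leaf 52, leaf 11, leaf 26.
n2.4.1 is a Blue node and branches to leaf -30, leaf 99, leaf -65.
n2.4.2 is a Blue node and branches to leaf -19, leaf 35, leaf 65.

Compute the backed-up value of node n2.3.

11

n2.3.1 (Blue): min(10, -6, 4, 82) = -6
n2.3.2 (Blue): min(14, 52, 11, 26) = 11
n2.3 (Red): max(-6, 11) = 11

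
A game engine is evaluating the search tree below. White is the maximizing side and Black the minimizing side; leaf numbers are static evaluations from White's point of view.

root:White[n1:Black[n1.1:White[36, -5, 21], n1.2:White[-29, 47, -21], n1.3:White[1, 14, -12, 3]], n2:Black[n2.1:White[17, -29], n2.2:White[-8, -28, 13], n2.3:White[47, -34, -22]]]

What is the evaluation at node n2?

n2.1 (White): max(17, -29) = 17
n2.2 (White): max(-8, -28, 13) = 13
n2.3 (White): max(47, -34, -22) = 47
n2 (Black): min(17, 13, 47) = 13

13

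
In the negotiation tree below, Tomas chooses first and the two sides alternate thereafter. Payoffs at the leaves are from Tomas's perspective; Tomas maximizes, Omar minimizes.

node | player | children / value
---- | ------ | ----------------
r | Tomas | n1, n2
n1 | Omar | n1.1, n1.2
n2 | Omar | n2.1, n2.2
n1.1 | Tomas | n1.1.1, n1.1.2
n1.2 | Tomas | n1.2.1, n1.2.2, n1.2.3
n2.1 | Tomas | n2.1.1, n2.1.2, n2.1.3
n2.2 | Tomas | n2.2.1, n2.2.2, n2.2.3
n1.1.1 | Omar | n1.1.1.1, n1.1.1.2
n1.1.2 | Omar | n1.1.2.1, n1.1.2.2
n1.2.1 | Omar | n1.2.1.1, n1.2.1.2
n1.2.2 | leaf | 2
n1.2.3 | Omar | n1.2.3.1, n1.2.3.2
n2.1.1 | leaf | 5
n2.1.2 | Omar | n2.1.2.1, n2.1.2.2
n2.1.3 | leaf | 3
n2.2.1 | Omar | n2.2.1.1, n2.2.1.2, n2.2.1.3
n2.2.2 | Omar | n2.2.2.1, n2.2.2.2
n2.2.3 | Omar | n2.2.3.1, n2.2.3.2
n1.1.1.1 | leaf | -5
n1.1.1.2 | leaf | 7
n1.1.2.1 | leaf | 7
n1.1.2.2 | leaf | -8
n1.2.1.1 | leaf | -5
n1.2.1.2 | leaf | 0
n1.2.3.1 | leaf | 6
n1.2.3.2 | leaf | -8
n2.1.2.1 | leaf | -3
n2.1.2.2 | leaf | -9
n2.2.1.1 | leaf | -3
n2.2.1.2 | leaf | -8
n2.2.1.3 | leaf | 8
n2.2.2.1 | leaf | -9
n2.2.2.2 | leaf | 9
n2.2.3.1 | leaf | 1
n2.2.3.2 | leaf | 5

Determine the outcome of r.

n1.1.1 (Omar): min(-5, 7) = -5
n1.1.2 (Omar): min(7, -8) = -8
n1.1 (Tomas): max(-5, -8) = -5
n1.2.1 (Omar): min(-5, 0) = -5
n1.2.3 (Omar): min(6, -8) = -8
n1.2 (Tomas): max(-5, 2, -8) = 2
n1 (Omar): min(-5, 2) = -5
n2.1.2 (Omar): min(-3, -9) = -9
n2.1 (Tomas): max(5, -9, 3) = 5
n2.2.1 (Omar): min(-3, -8, 8) = -8
n2.2.2 (Omar): min(-9, 9) = -9
n2.2.3 (Omar): min(1, 5) = 1
n2.2 (Tomas): max(-8, -9, 1) = 1
n2 (Omar): min(5, 1) = 1
r (Tomas): max(-5, 1) = 1

1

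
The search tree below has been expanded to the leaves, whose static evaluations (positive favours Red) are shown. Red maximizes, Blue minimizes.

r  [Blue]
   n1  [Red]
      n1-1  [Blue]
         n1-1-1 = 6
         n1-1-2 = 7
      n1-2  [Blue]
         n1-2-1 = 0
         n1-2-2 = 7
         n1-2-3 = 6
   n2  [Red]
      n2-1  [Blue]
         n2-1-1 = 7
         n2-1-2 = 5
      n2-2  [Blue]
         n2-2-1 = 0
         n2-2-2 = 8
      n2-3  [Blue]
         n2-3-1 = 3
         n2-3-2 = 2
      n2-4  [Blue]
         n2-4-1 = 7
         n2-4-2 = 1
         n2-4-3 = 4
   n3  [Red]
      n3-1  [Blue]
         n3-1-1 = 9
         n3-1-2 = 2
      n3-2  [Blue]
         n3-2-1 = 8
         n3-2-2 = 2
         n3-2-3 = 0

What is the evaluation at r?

2

n1-1 (Blue): min(6, 7) = 6
n1-2 (Blue): min(0, 7, 6) = 0
n1 (Red): max(6, 0) = 6
n2-1 (Blue): min(7, 5) = 5
n2-2 (Blue): min(0, 8) = 0
n2-3 (Blue): min(3, 2) = 2
n2-4 (Blue): min(7, 1, 4) = 1
n2 (Red): max(5, 0, 2, 1) = 5
n3-1 (Blue): min(9, 2) = 2
n3-2 (Blue): min(8, 2, 0) = 0
n3 (Red): max(2, 0) = 2
r (Blue): min(6, 5, 2) = 2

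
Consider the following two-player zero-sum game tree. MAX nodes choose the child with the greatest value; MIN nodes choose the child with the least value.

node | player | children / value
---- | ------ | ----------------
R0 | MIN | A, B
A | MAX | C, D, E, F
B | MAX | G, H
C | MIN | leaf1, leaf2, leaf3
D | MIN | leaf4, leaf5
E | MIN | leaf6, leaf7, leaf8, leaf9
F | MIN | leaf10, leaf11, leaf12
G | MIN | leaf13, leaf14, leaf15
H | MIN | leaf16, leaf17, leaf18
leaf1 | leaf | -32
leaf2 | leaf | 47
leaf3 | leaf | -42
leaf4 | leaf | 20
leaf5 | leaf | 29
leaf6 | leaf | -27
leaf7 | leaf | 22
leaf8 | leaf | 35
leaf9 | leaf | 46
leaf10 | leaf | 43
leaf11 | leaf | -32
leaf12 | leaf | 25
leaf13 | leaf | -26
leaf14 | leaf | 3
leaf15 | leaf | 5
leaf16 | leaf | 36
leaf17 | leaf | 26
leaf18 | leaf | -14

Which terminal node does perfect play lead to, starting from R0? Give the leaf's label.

C (MIN): min(-32, 47, -42) = -42
D (MIN): min(20, 29) = 20
E (MIN): min(-27, 22, 35, 46) = -27
F (MIN): min(43, -32, 25) = -32
A (MAX): max(-42, 20, -27, -32) = 20
G (MIN): min(-26, 3, 5) = -26
H (MIN): min(36, 26, -14) = -14
B (MAX): max(-26, -14) = -14
R0 (MIN): min(20, -14) = -14
At R0, MIN picks B (lowest: -14).
At B, MAX picks H (highest: -14).
At H, MIN picks leaf18 (lowest: -14).
Terminal value -14.

leaf18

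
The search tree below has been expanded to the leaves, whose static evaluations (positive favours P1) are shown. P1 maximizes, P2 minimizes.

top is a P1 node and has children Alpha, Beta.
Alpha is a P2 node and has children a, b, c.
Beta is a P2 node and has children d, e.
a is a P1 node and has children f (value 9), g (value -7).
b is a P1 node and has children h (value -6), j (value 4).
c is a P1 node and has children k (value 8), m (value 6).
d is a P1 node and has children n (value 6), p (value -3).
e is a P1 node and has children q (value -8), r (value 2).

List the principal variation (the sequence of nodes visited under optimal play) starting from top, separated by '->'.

top -> Alpha -> b -> j

a (P1): max(9, -7) = 9
b (P1): max(-6, 4) = 4
c (P1): max(8, 6) = 8
Alpha (P2): min(9, 4, 8) = 4
d (P1): max(6, -3) = 6
e (P1): max(-8, 2) = 2
Beta (P2): min(6, 2) = 2
top (P1): max(4, 2) = 4
At top, P1 picks Alpha (highest: 4).
At Alpha, P2 picks b (lowest: 4).
At b, P1 picks j (highest: 4).
Terminal value 4.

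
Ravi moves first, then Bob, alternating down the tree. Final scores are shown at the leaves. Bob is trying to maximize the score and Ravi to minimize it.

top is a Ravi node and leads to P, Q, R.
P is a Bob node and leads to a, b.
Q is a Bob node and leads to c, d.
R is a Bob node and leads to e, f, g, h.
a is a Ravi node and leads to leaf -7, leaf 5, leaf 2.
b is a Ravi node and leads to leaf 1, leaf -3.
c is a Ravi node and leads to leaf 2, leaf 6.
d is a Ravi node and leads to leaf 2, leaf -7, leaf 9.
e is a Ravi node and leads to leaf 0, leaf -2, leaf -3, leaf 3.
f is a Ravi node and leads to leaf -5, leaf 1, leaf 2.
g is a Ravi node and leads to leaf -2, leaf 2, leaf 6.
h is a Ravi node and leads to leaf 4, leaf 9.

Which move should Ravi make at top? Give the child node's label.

a (Ravi): min(-7, 5, 2) = -7
b (Ravi): min(1, -3) = -3
P (Bob): max(-7, -3) = -3
c (Ravi): min(2, 6) = 2
d (Ravi): min(2, -7, 9) = -7
Q (Bob): max(2, -7) = 2
e (Ravi): min(0, -2, -3, 3) = -3
f (Ravi): min(-5, 1, 2) = -5
g (Ravi): min(-2, 2, 6) = -2
h (Ravi): min(4, 9) = 4
R (Bob): max(-3, -5, -2, 4) = 4
top (Ravi): min(-3, 2, 4) = -3
Ravi at top wants the lowest of {P=-3, Q=2, R=4}, so chooses P.

P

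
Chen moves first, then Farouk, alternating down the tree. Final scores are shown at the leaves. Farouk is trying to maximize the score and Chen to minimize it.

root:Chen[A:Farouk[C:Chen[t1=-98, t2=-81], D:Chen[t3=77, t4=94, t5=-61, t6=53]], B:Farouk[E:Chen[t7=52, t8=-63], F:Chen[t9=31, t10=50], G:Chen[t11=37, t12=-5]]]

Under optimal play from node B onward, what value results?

31

E (Chen): min(52, -63) = -63
F (Chen): min(31, 50) = 31
G (Chen): min(37, -5) = -5
B (Farouk): max(-63, 31, -5) = 31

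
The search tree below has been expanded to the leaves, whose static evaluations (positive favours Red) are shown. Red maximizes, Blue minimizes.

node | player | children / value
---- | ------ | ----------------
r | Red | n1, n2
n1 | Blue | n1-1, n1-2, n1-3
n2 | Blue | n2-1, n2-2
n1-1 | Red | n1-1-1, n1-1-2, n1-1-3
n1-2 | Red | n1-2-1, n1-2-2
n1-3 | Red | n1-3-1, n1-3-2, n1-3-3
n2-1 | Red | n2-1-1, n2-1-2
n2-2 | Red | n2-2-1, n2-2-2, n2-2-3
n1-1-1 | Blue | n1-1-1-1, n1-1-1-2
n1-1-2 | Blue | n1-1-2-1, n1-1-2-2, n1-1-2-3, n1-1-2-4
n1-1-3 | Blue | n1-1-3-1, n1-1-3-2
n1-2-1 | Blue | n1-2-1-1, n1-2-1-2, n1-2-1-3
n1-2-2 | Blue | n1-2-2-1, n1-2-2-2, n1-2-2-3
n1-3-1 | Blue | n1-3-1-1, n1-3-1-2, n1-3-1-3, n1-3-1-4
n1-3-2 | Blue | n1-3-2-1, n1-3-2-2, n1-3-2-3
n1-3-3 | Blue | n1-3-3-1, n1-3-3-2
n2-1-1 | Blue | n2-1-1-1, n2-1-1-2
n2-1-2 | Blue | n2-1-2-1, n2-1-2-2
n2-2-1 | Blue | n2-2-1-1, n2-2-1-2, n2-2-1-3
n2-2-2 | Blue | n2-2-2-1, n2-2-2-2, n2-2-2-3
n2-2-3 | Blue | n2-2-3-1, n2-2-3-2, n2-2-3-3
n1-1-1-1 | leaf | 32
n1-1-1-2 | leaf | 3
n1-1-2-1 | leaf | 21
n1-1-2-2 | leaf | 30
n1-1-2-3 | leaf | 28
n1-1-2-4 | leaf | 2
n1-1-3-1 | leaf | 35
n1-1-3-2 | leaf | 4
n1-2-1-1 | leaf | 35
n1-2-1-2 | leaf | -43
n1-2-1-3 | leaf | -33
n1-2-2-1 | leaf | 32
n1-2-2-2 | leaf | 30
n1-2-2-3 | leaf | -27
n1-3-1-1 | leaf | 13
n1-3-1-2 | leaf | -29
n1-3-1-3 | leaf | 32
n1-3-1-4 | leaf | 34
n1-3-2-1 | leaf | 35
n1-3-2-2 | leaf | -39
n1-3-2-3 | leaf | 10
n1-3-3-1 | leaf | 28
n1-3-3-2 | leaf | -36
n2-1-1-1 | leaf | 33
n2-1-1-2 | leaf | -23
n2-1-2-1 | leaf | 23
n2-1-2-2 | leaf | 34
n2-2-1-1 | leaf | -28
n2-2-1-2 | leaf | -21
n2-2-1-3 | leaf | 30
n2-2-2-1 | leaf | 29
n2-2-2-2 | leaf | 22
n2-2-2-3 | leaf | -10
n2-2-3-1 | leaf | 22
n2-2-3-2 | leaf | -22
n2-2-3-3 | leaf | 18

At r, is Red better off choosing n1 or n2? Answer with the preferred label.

n2

n1-1-1 (Blue): min(32, 3) = 3
n1-1-2 (Blue): min(21, 30, 28, 2) = 2
n1-1-3 (Blue): min(35, 4) = 4
n1-1 (Red): max(3, 2, 4) = 4
n1-2-1 (Blue): min(35, -43, -33) = -43
n1-2-2 (Blue): min(32, 30, -27) = -27
n1-2 (Red): max(-43, -27) = -27
n1-3-1 (Blue): min(13, -29, 32, 34) = -29
n1-3-2 (Blue): min(35, -39, 10) = -39
n1-3-3 (Blue): min(28, -36) = -36
n1-3 (Red): max(-29, -39, -36) = -29
n1 (Blue): min(4, -27, -29) = -29
n2-1-1 (Blue): min(33, -23) = -23
n2-1-2 (Blue): min(23, 34) = 23
n2-1 (Red): max(-23, 23) = 23
n2-2-1 (Blue): min(-28, -21, 30) = -28
n2-2-2 (Blue): min(29, 22, -10) = -10
n2-2-3 (Blue): min(22, -22, 18) = -22
n2-2 (Red): max(-28, -10, -22) = -10
n2 (Blue): min(23, -10) = -10
Red prefers the higher value; n1=-29, n2=-10. n2 is better since -10 > -29.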